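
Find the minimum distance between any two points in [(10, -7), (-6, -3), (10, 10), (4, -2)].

Computing all pairwise distances among 4 points:

d((10, -7), (-6, -3)) = 16.4924
d((10, -7), (10, 10)) = 17.0
d((10, -7), (4, -2)) = 7.8102 <-- minimum
d((-6, -3), (10, 10)) = 20.6155
d((-6, -3), (4, -2)) = 10.0499
d((10, 10), (4, -2)) = 13.4164

Closest pair: (10, -7) and (4, -2) with distance 7.8102

The closest pair is (10, -7) and (4, -2) with Euclidean distance 7.8102. For 4 points, brute-force pairwise comparison is shown above. For large n, the divide-and-conquer algorithm (sort by x, recurse on halves, check the dividing strip) achieves O(n log n).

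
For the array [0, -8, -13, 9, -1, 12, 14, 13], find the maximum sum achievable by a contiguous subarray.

Using Kadane's algorithm on [0, -8, -13, 9, -1, 12, 14, 13]:

Scanning through the array:
Position 1 (value -8): max_ending_here = -8, max_so_far = 0
Position 2 (value -13): max_ending_here = -13, max_so_far = 0
Position 3 (value 9): max_ending_here = 9, max_so_far = 9
Position 4 (value -1): max_ending_here = 8, max_so_far = 9
Position 5 (value 12): max_ending_here = 20, max_so_far = 20
Position 6 (value 14): max_ending_here = 34, max_so_far = 34
Position 7 (value 13): max_ending_here = 47, max_so_far = 47

Maximum subarray: [9, -1, 12, 14, 13]
Maximum sum: 47

The maximum subarray is [9, -1, 12, 14, 13] with sum 47. This subarray runs from index 3 to index 7.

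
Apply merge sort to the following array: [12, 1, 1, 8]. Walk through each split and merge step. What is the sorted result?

Merge sort trace:

Split: [12, 1, 1, 8] -> [12, 1] and [1, 8]
  Split: [12, 1] -> [12] and [1]
  Merge: [12] + [1] -> [1, 12]
  Split: [1, 8] -> [1] and [8]
  Merge: [1] + [8] -> [1, 8]
Merge: [1, 12] + [1, 8] -> [1, 1, 8, 12]

Final sorted array: [1, 1, 8, 12]

The merge sort proceeds by recursively splitting the array and merging sorted halves.
After all merges, the sorted array is [1, 1, 8, 12].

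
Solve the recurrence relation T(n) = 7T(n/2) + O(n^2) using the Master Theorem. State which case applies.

Master Theorem for T(n) = 7T(n/2) + O(n^2):

a = 7, b = 2, c = 2
log_b(a) = log_2(7) = 2.8074

Case 1: c = 2 < log_2(7) = 2.8074
T(n) = O(n^(log_2 7))

For T(n) = 7T(n/2) + O(n^2): log_2(7) = 2.8074. This is Case 1 of the Master Theorem (c < log_b(a), work dominated by leaves), giving O(n^(log_2 7)).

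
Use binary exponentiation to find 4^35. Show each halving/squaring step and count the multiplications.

Computing 4^35 by squaring (build up from 4^1; each line after the first costs one multiplication):

4^1 = 4
4^2 = (4^1)^2 = 4^2 = 16
4^4 = (4^2)^2 = 16^2 = 256
4^8 = (4^4)^2 = 256^2 = 65536
4^16 = (4^8)^2 = 65536^2 = 4294967296
4^17 = 4 * 4^16 = 4 * 4294967296 = 17179869184
4^34 = (4^17)^2 = 17179869184^2 = 295147905179352825856
4^35 = 4 * 4^34 = 4 * 295147905179352825856 = 1180591620717411303424

Result: 1180591620717411303424
Multiplications needed: 7 (7 lines after 4^1)

4^35 = 1180591620717411303424. Using exponentiation by squaring, this requires 7 multiplications. The key idea: if the exponent is even, square the half-power; if odd, multiply by the base once.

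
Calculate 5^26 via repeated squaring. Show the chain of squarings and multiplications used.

Computing 5^26 by squaring (build up from 5^1; each line after the first costs one multiplication):

5^1 = 5
5^2 = (5^1)^2 = 5^2 = 25
5^3 = 5 * 5^2 = 5 * 25 = 125
5^6 = (5^3)^2 = 125^2 = 15625
5^12 = (5^6)^2 = 15625^2 = 244140625
5^13 = 5 * 5^12 = 5 * 244140625 = 1220703125
5^26 = (5^13)^2 = 1220703125^2 = 1490116119384765625

Result: 1490116119384765625
Multiplications needed: 6 (6 lines after 5^1)

5^26 = 1490116119384765625. Using exponentiation by squaring, this requires 6 multiplications. The key idea: if the exponent is even, square the half-power; if odd, multiply by the base once.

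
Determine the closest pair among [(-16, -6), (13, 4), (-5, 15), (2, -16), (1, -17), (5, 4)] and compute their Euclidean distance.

Computing all pairwise distances among 6 points:

d((-16, -6), (13, 4)) = 30.6757
d((-16, -6), (-5, 15)) = 23.7065
d((-16, -6), (2, -16)) = 20.5913
d((-16, -6), (1, -17)) = 20.2485
d((-16, -6), (5, 4)) = 23.2594
d((13, 4), (-5, 15)) = 21.095
d((13, 4), (2, -16)) = 22.8254
d((13, 4), (1, -17)) = 24.1868
d((13, 4), (5, 4)) = 8.0
d((-5, 15), (2, -16)) = 31.7805
d((-5, 15), (1, -17)) = 32.5576
d((-5, 15), (5, 4)) = 14.8661
d((2, -16), (1, -17)) = 1.4142 <-- minimum
d((2, -16), (5, 4)) = 20.2237
d((1, -17), (5, 4)) = 21.3776

Closest pair: (2, -16) and (1, -17) with distance 1.4142

The closest pair is (2, -16) and (1, -17) with Euclidean distance 1.4142. For 6 points, brute-force pairwise comparison is shown above. For large n, the divide-and-conquer algorithm (sort by x, recurse on halves, check the dividing strip) achieves O(n log n).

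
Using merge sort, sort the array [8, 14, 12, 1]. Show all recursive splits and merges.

Merge sort trace:

Split: [8, 14, 12, 1] -> [8, 14] and [12, 1]
  Split: [8, 14] -> [8] and [14]
  Merge: [8] + [14] -> [8, 14]
  Split: [12, 1] -> [12] and [1]
  Merge: [12] + [1] -> [1, 12]
Merge: [8, 14] + [1, 12] -> [1, 8, 12, 14]

Final sorted array: [1, 8, 12, 14]

The merge sort proceeds by recursively splitting the array and merging sorted halves.
After all merges, the sorted array is [1, 8, 12, 14].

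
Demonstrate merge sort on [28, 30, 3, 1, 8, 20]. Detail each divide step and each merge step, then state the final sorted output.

Merge sort trace:

Split: [28, 30, 3, 1, 8, 20] -> [28, 30, 3] and [1, 8, 20]
  Split: [28, 30, 3] -> [28] and [30, 3]
    Split: [30, 3] -> [30] and [3]
    Merge: [30] + [3] -> [3, 30]
  Merge: [28] + [3, 30] -> [3, 28, 30]
  Split: [1, 8, 20] -> [1] and [8, 20]
    Split: [8, 20] -> [8] and [20]
    Merge: [8] + [20] -> [8, 20]
  Merge: [1] + [8, 20] -> [1, 8, 20]
Merge: [3, 28, 30] + [1, 8, 20] -> [1, 3, 8, 20, 28, 30]

Final sorted array: [1, 3, 8, 20, 28, 30]

The merge sort proceeds by recursively splitting the array and merging sorted halves.
After all merges, the sorted array is [1, 3, 8, 20, 28, 30].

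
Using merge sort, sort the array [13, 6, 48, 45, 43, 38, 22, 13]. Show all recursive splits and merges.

Merge sort trace:

Split: [13, 6, 48, 45, 43, 38, 22, 13] -> [13, 6, 48, 45] and [43, 38, 22, 13]
  Split: [13, 6, 48, 45] -> [13, 6] and [48, 45]
    Split: [13, 6] -> [13] and [6]
    Merge: [13] + [6] -> [6, 13]
    Split: [48, 45] -> [48] and [45]
    Merge: [48] + [45] -> [45, 48]
  Merge: [6, 13] + [45, 48] -> [6, 13, 45, 48]
  Split: [43, 38, 22, 13] -> [43, 38] and [22, 13]
    Split: [43, 38] -> [43] and [38]
    Merge: [43] + [38] -> [38, 43]
    Split: [22, 13] -> [22] and [13]
    Merge: [22] + [13] -> [13, 22]
  Merge: [38, 43] + [13, 22] -> [13, 22, 38, 43]
Merge: [6, 13, 45, 48] + [13, 22, 38, 43] -> [6, 13, 13, 22, 38, 43, 45, 48]

Final sorted array: [6, 13, 13, 22, 38, 43, 45, 48]

The merge sort proceeds by recursively splitting the array and merging sorted halves.
After all merges, the sorted array is [6, 13, 13, 22, 38, 43, 45, 48].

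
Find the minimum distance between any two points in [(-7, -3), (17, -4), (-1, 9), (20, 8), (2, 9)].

Computing all pairwise distances among 5 points:

d((-7, -3), (17, -4)) = 24.0208
d((-7, -3), (-1, 9)) = 13.4164
d((-7, -3), (20, 8)) = 29.1548
d((-7, -3), (2, 9)) = 15.0
d((17, -4), (-1, 9)) = 22.2036
d((17, -4), (20, 8)) = 12.3693
d((17, -4), (2, 9)) = 19.8494
d((-1, 9), (20, 8)) = 21.0238
d((-1, 9), (2, 9)) = 3.0 <-- minimum
d((20, 8), (2, 9)) = 18.0278

Closest pair: (-1, 9) and (2, 9) with distance 3.0

The closest pair is (-1, 9) and (2, 9) with Euclidean distance 3.0. For 5 points, brute-force pairwise comparison is shown above. For large n, the divide-and-conquer algorithm (sort by x, recurse on halves, check the dividing strip) achieves O(n log n).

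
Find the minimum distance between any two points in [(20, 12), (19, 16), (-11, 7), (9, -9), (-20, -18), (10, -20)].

Computing all pairwise distances among 6 points:

d((20, 12), (19, 16)) = 4.1231 <-- minimum
d((20, 12), (-11, 7)) = 31.4006
d((20, 12), (9, -9)) = 23.7065
d((20, 12), (-20, -18)) = 50.0
d((20, 12), (10, -20)) = 33.5261
d((19, 16), (-11, 7)) = 31.3209
d((19, 16), (9, -9)) = 26.9258
d((19, 16), (-20, -18)) = 51.7397
d((19, 16), (10, -20)) = 37.108
d((-11, 7), (9, -9)) = 25.6125
d((-11, 7), (-20, -18)) = 26.5707
d((-11, 7), (10, -20)) = 34.2053
d((9, -9), (-20, -18)) = 30.3645
d((9, -9), (10, -20)) = 11.0454
d((-20, -18), (10, -20)) = 30.0666

Closest pair: (20, 12) and (19, 16) with distance 4.1231

The closest pair is (20, 12) and (19, 16) with Euclidean distance 4.1231. For 6 points, brute-force pairwise comparison is shown above. For large n, the divide-and-conquer algorithm (sort by x, recurse on halves, check the dividing strip) achieves O(n log n).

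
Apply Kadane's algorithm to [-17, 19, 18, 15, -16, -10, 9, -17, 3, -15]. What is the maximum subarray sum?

Using Kadane's algorithm on [-17, 19, 18, 15, -16, -10, 9, -17, 3, -15]:

Scanning through the array:
Position 1 (value 19): max_ending_here = 19, max_so_far = 19
Position 2 (value 18): max_ending_here = 37, max_so_far = 37
Position 3 (value 15): max_ending_here = 52, max_so_far = 52
Position 4 (value -16): max_ending_here = 36, max_so_far = 52
Position 5 (value -10): max_ending_here = 26, max_so_far = 52
Position 6 (value 9): max_ending_here = 35, max_so_far = 52
Position 7 (value -17): max_ending_here = 18, max_so_far = 52
Position 8 (value 3): max_ending_here = 21, max_so_far = 52
Position 9 (value -15): max_ending_here = 6, max_so_far = 52

Maximum subarray: [19, 18, 15]
Maximum sum: 52

The maximum subarray is [19, 18, 15] with sum 52. This subarray runs from index 1 to index 3.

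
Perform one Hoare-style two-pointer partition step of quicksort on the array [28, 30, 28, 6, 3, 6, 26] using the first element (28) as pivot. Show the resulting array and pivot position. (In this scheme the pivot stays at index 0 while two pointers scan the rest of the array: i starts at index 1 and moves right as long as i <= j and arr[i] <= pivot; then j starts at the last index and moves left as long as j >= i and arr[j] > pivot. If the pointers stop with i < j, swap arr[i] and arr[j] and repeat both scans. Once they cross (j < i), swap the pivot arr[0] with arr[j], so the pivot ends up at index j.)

Hoare-style two-pointer partition with pivot = 28:

Initial array: [28, 30, 28, 6, 3, 6, 26]

Pointers start at i = 1, j = 6.
i stops at index 1 (arr[1]=30 > 28), j stops at index 6 (arr[6]=26 <= 28): swap arr[1] and arr[6], array becomes [28, 26, 28, 6, 3, 6, 30]
i ends at 6, j ends at 5: the pointers have crossed (j < i), so scanning stops.

Swap pivot arr[0] with arr[5] to place pivot at position 5: [6, 26, 28, 6, 3, 28, 30]
Pivot position: 5

After partitioning with pivot 28, the array becomes [6, 26, 28, 6, 3, 28, 30]. The pivot is placed at index 5. All elements to the left of the pivot are <= 28, and all elements to the right are > 28.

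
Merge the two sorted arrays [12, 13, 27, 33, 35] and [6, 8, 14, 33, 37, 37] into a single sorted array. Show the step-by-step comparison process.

Merging process:

Compare 12 vs 6: take 6 from right. Merged: [6]
Compare 12 vs 8: take 8 from right. Merged: [6, 8]
Compare 12 vs 14: take 12 from left. Merged: [6, 8, 12]
Compare 13 vs 14: take 13 from left. Merged: [6, 8, 12, 13]
Compare 27 vs 14: take 14 from right. Merged: [6, 8, 12, 13, 14]
Compare 27 vs 33: take 27 from left. Merged: [6, 8, 12, 13, 14, 27]
Compare 33 vs 33: take 33 from left. Merged: [6, 8, 12, 13, 14, 27, 33]
Compare 35 vs 33: take 33 from right. Merged: [6, 8, 12, 13, 14, 27, 33, 33]
Compare 35 vs 37: take 35 from left. Merged: [6, 8, 12, 13, 14, 27, 33, 33, 35]
Append remaining from right: [37, 37]. Merged: [6, 8, 12, 13, 14, 27, 33, 33, 35, 37, 37]

Final merged array: [6, 8, 12, 13, 14, 27, 33, 33, 35, 37, 37]
Total comparisons: 9

The merged array is [6, 8, 12, 13, 14, 27, 33, 33, 35, 37, 37], requiring 9 comparisons. The merge step runs in O(n) time where n is the total number of elements.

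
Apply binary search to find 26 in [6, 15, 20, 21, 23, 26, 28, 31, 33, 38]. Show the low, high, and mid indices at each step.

Binary search for 26 in [6, 15, 20, 21, 23, 26, 28, 31, 33, 38]:

lo=0, hi=9, mid=4, arr[mid]=23 -> 23 < 26, search right half
lo=5, hi=9, mid=7, arr[mid]=31 -> 31 > 26, search left half
lo=5, hi=6, mid=5, arr[mid]=26 -> Found target at index 5!

Binary search finds 26 at index 5 after 3 comparisons. The search repeatedly halves the search space by comparing with the middle element.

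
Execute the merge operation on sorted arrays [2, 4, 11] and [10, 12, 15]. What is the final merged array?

Merging process:

Compare 2 vs 10: take 2 from left. Merged: [2]
Compare 4 vs 10: take 4 from left. Merged: [2, 4]
Compare 11 vs 10: take 10 from right. Merged: [2, 4, 10]
Compare 11 vs 12: take 11 from left. Merged: [2, 4, 10, 11]
Append remaining from right: [12, 15]. Merged: [2, 4, 10, 11, 12, 15]

Final merged array: [2, 4, 10, 11, 12, 15]
Total comparisons: 4

The merged array is [2, 4, 10, 11, 12, 15], requiring 4 comparisons. The merge step runs in O(n) time where n is the total number of elements.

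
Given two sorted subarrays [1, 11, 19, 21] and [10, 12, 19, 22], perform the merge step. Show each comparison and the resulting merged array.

Merging process:

Compare 1 vs 10: take 1 from left. Merged: [1]
Compare 11 vs 10: take 10 from right. Merged: [1, 10]
Compare 11 vs 12: take 11 from left. Merged: [1, 10, 11]
Compare 19 vs 12: take 12 from right. Merged: [1, 10, 11, 12]
Compare 19 vs 19: take 19 from left. Merged: [1, 10, 11, 12, 19]
Compare 21 vs 19: take 19 from right. Merged: [1, 10, 11, 12, 19, 19]
Compare 21 vs 22: take 21 from left. Merged: [1, 10, 11, 12, 19, 19, 21]
Append remaining from right: [22]. Merged: [1, 10, 11, 12, 19, 19, 21, 22]

Final merged array: [1, 10, 11, 12, 19, 19, 21, 22]
Total comparisons: 7

The merged array is [1, 10, 11, 12, 19, 19, 21, 22], requiring 7 comparisons. The merge step runs in O(n) time where n is the total number of elements.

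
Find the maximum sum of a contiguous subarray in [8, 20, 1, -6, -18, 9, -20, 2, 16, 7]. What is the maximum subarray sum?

Using Kadane's algorithm on [8, 20, 1, -6, -18, 9, -20, 2, 16, 7]:

Scanning through the array:
Position 1 (value 20): max_ending_here = 28, max_so_far = 28
Position 2 (value 1): max_ending_here = 29, max_so_far = 29
Position 3 (value -6): max_ending_here = 23, max_so_far = 29
Position 4 (value -18): max_ending_here = 5, max_so_far = 29
Position 5 (value 9): max_ending_here = 14, max_so_far = 29
Position 6 (value -20): max_ending_here = -6, max_so_far = 29
Position 7 (value 2): max_ending_here = 2, max_so_far = 29
Position 8 (value 16): max_ending_here = 18, max_so_far = 29
Position 9 (value 7): max_ending_here = 25, max_so_far = 29

Maximum subarray: [8, 20, 1]
Maximum sum: 29

The maximum subarray is [8, 20, 1] with sum 29. This subarray runs from index 0 to index 2.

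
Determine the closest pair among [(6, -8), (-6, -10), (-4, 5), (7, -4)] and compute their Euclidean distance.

Computing all pairwise distances among 4 points:

d((6, -8), (-6, -10)) = 12.1655
d((6, -8), (-4, 5)) = 16.4012
d((6, -8), (7, -4)) = 4.1231 <-- minimum
d((-6, -10), (-4, 5)) = 15.1327
d((-6, -10), (7, -4)) = 14.3178
d((-4, 5), (7, -4)) = 14.2127

Closest pair: (6, -8) and (7, -4) with distance 4.1231

The closest pair is (6, -8) and (7, -4) with Euclidean distance 4.1231. For 4 points, brute-force pairwise comparison is shown above. For large n, the divide-and-conquer algorithm (sort by x, recurse on halves, check the dividing strip) achieves O(n log n).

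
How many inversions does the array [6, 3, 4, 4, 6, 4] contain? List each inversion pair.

Finding inversions in [6, 3, 4, 4, 6, 4]:

(0, 1): arr[0]=6 > arr[1]=3
(0, 2): arr[0]=6 > arr[2]=4
(0, 3): arr[0]=6 > arr[3]=4
(0, 5): arr[0]=6 > arr[5]=4
(4, 5): arr[4]=6 > arr[5]=4

Total inversions: 5

The array has 5 inversion(s): (0,1), (0,2), (0,3), (0,5), (4,5). Each pair (i,j) satisfies i < j and arr[i] > arr[j].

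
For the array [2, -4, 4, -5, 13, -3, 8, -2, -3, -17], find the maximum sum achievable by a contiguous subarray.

Using Kadane's algorithm on [2, -4, 4, -5, 13, -3, 8, -2, -3, -17]:

Scanning through the array:
Position 1 (value -4): max_ending_here = -2, max_so_far = 2
Position 2 (value 4): max_ending_here = 4, max_so_far = 4
Position 3 (value -5): max_ending_here = -1, max_so_far = 4
Position 4 (value 13): max_ending_here = 13, max_so_far = 13
Position 5 (value -3): max_ending_here = 10, max_so_far = 13
Position 6 (value 8): max_ending_here = 18, max_so_far = 18
Position 7 (value -2): max_ending_here = 16, max_so_far = 18
Position 8 (value -3): max_ending_here = 13, max_so_far = 18
Position 9 (value -17): max_ending_here = -4, max_so_far = 18

Maximum subarray: [13, -3, 8]
Maximum sum: 18

The maximum subarray is [13, -3, 8] with sum 18. This subarray runs from index 4 to index 6.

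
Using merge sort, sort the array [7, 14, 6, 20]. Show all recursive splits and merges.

Merge sort trace:

Split: [7, 14, 6, 20] -> [7, 14] and [6, 20]
  Split: [7, 14] -> [7] and [14]
  Merge: [7] + [14] -> [7, 14]
  Split: [6, 20] -> [6] and [20]
  Merge: [6] + [20] -> [6, 20]
Merge: [7, 14] + [6, 20] -> [6, 7, 14, 20]

Final sorted array: [6, 7, 14, 20]

The merge sort proceeds by recursively splitting the array and merging sorted halves.
After all merges, the sorted array is [6, 7, 14, 20].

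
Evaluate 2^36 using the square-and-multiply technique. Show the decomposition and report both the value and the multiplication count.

Computing 2^36 by squaring (build up from 2^1; each line after the first costs one multiplication):

2^1 = 2
2^2 = (2^1)^2 = 2^2 = 4
2^4 = (2^2)^2 = 4^2 = 16
2^8 = (2^4)^2 = 16^2 = 256
2^9 = 2 * 2^8 = 2 * 256 = 512
2^18 = (2^9)^2 = 512^2 = 262144
2^36 = (2^18)^2 = 262144^2 = 68719476736

Result: 68719476736
Multiplications needed: 6 (6 lines after 2^1)

2^36 = 68719476736. Using exponentiation by squaring, this requires 6 multiplications. The key idea: if the exponent is even, square the half-power; if odd, multiply by the base once.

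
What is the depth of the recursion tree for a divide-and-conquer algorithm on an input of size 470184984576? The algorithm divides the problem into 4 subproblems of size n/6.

For divide and conquer with division factor 6:

Problem sizes at each level:
Level 0: 470184984576
Level 1: 78364164096
Level 2: 13060694016
Level 3: 2176782336
Level 4: 362797056
Level 5: 60466176
Level 6: 10077696
Level 7: 1679616
Level 8: 279936
Level 9: 46656
Level 10: 7776
Level 11: 1296
Level 12: 216
Level 13: 36
Level 14: 6
Level 15: 1

The root is level 0 and the size-1 base case is level 15 (the tree spans levels 0 through 15, i.e. 16 levels counting the root), so the depth is the number of divisions: log_6(470184984576) = 15

The recursion tree depth is log_6(470184984576) = 15. At each level, the problem size is divided by 6, so it takes 15 divisions to reduce to a base case of size 1. The algorithm makes 4 recursive calls at each level.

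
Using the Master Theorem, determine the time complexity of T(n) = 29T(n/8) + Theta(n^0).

Master Theorem for T(n) = 29T(n/8) + O(n^0):

a = 29, b = 8, c = 0
log_b(a) = log_8(29) = 1.6193

Case 1: c = 0 < log_8(29) = 1.6193
T(n) = O(n^(log_8 29))

For T(n) = 29T(n/8) + O(n^0): log_8(29) = 1.6193. This is Case 1 of the Master Theorem (c < log_b(a), work dominated by leaves), giving O(n^(log_8 29)).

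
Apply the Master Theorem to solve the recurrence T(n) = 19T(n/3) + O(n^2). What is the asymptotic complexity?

Master Theorem for T(n) = 19T(n/3) + O(n^2):

a = 19, b = 3, c = 2
log_b(a) = log_3(19) = 2.6801

Case 1: c = 2 < log_3(19) = 2.6801
T(n) = O(n^(log_3 19))

For T(n) = 19T(n/3) + O(n^2): log_3(19) = 2.6801. This is Case 1 of the Master Theorem (c < log_b(a), work dominated by leaves), giving O(n^(log_3 19)).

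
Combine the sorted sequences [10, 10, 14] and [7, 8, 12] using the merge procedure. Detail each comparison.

Merging process:

Compare 10 vs 7: take 7 from right. Merged: [7]
Compare 10 vs 8: take 8 from right. Merged: [7, 8]
Compare 10 vs 12: take 10 from left. Merged: [7, 8, 10]
Compare 10 vs 12: take 10 from left. Merged: [7, 8, 10, 10]
Compare 14 vs 12: take 12 from right. Merged: [7, 8, 10, 10, 12]
Append remaining from left: [14]. Merged: [7, 8, 10, 10, 12, 14]

Final merged array: [7, 8, 10, 10, 12, 14]
Total comparisons: 5

The merged array is [7, 8, 10, 10, 12, 14], requiring 5 comparisons. The merge step runs in O(n) time where n is the total number of elements.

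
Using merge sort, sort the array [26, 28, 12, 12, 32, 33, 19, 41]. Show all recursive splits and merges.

Merge sort trace:

Split: [26, 28, 12, 12, 32, 33, 19, 41] -> [26, 28, 12, 12] and [32, 33, 19, 41]
  Split: [26, 28, 12, 12] -> [26, 28] and [12, 12]
    Split: [26, 28] -> [26] and [28]
    Merge: [26] + [28] -> [26, 28]
    Split: [12, 12] -> [12] and [12]
    Merge: [12] + [12] -> [12, 12]
  Merge: [26, 28] + [12, 12] -> [12, 12, 26, 28]
  Split: [32, 33, 19, 41] -> [32, 33] and [19, 41]
    Split: [32, 33] -> [32] and [33]
    Merge: [32] + [33] -> [32, 33]
    Split: [19, 41] -> [19] and [41]
    Merge: [19] + [41] -> [19, 41]
  Merge: [32, 33] + [19, 41] -> [19, 32, 33, 41]
Merge: [12, 12, 26, 28] + [19, 32, 33, 41] -> [12, 12, 19, 26, 28, 32, 33, 41]

Final sorted array: [12, 12, 19, 26, 28, 32, 33, 41]

The merge sort proceeds by recursively splitting the array and merging sorted halves.
After all merges, the sorted array is [12, 12, 19, 26, 28, 32, 33, 41].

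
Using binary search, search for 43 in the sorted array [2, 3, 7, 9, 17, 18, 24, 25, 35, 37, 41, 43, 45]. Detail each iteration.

Binary search for 43 in [2, 3, 7, 9, 17, 18, 24, 25, 35, 37, 41, 43, 45]:

lo=0, hi=12, mid=6, arr[mid]=24 -> 24 < 43, search right half
lo=7, hi=12, mid=9, arr[mid]=37 -> 37 < 43, search right half
lo=10, hi=12, mid=11, arr[mid]=43 -> Found target at index 11!

Binary search finds 43 at index 11 after 3 comparisons. The search repeatedly halves the search space by comparing with the middle element.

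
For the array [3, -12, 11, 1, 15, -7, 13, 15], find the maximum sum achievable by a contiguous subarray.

Using Kadane's algorithm on [3, -12, 11, 1, 15, -7, 13, 15]:

Scanning through the array:
Position 1 (value -12): max_ending_here = -9, max_so_far = 3
Position 2 (value 11): max_ending_here = 11, max_so_far = 11
Position 3 (value 1): max_ending_here = 12, max_so_far = 12
Position 4 (value 15): max_ending_here = 27, max_so_far = 27
Position 5 (value -7): max_ending_here = 20, max_so_far = 27
Position 6 (value 13): max_ending_here = 33, max_so_far = 33
Position 7 (value 15): max_ending_here = 48, max_so_far = 48

Maximum subarray: [11, 1, 15, -7, 13, 15]
Maximum sum: 48

The maximum subarray is [11, 1, 15, -7, 13, 15] with sum 48. This subarray runs from index 2 to index 7.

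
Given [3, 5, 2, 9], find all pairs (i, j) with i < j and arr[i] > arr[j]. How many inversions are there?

Finding inversions in [3, 5, 2, 9]:

(0, 2): arr[0]=3 > arr[2]=2
(1, 2): arr[1]=5 > arr[2]=2

Total inversions: 2

The array has 2 inversion(s): (0,2), (1,2). Each pair (i,j) satisfies i < j and arr[i] > arr[j].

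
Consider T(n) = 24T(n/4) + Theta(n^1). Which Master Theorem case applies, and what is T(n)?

Master Theorem for T(n) = 24T(n/4) + O(n^1):

a = 24, b = 4, c = 1
log_b(a) = log_4(24) = 2.2925

Case 1: c = 1 < log_4(24) = 2.2925
T(n) = O(n^(log_4 24))

For T(n) = 24T(n/4) + O(n^1): log_4(24) = 2.2925. This is Case 1 of the Master Theorem (c < log_b(a), work dominated by leaves), giving O(n^(log_4 24)).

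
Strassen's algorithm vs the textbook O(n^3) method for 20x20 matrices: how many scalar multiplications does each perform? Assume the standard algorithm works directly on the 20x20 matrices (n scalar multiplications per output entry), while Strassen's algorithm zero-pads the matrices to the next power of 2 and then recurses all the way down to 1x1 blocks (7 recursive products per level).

Matrix multiplication for 20x20 matrices:

Strassen's algorithm requires power-of-2 dimensions. Pad 20x20 to 32x32 (next power of 2).

Standard algorithm: 20^3 = 8000 multiplications
Strassen's algorithm: 7^(log2(32)) = 7^5 = 16807 multiplications
Difference: 8000 - 16807 = -8807 (Strassen uses MORE here due to padding overhead — for small or just-over-power-of-2 n, padding can outweigh the per-level savings)

Standard: 8000 multiplications (20^3). Strassen: 16807 multiplications (7^5, after padding to 32x32). Strassen reduces 8 recursive multiplications to 7 at each level.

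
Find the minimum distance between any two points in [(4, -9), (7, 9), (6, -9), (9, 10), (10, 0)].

Computing all pairwise distances among 5 points:

d((4, -9), (7, 9)) = 18.2483
d((4, -9), (6, -9)) = 2.0 <-- minimum
d((4, -9), (9, 10)) = 19.6469
d((4, -9), (10, 0)) = 10.8167
d((7, 9), (6, -9)) = 18.0278
d((7, 9), (9, 10)) = 2.2361
d((7, 9), (10, 0)) = 9.4868
d((6, -9), (9, 10)) = 19.2354
d((6, -9), (10, 0)) = 9.8489
d((9, 10), (10, 0)) = 10.0499

Closest pair: (4, -9) and (6, -9) with distance 2.0

The closest pair is (4, -9) and (6, -9) with Euclidean distance 2.0. For 5 points, brute-force pairwise comparison is shown above. For large n, the divide-and-conquer algorithm (sort by x, recurse on halves, check the dividing strip) achieves O(n log n).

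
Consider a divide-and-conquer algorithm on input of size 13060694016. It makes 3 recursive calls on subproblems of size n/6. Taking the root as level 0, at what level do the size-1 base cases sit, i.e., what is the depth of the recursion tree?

For divide and conquer with division factor 6:

Problem sizes at each level:
Level 0: 13060694016
Level 1: 2176782336
Level 2: 362797056
Level 3: 60466176
Level 4: 10077696
Level 5: 1679616
Level 6: 279936
Level 7: 46656
Level 8: 7776
Level 9: 1296
Level 10: 216
Level 11: 36
Level 12: 6
Level 13: 1

The root is level 0 and the size-1 base case is level 13 (the tree spans levels 0 through 13, i.e. 14 levels counting the root), so the depth is the number of divisions: log_6(13060694016) = 13

The recursion tree depth is log_6(13060694016) = 13. At each level, the problem size is divided by 6, so it takes 13 divisions to reduce to a base case of size 1. The algorithm makes 3 recursive calls at each level.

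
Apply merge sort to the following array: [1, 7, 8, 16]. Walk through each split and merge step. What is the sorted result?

Merge sort trace:

Split: [1, 7, 8, 16] -> [1, 7] and [8, 16]
  Split: [1, 7] -> [1] and [7]
  Merge: [1] + [7] -> [1, 7]
  Split: [8, 16] -> [8] and [16]
  Merge: [8] + [16] -> [8, 16]
Merge: [1, 7] + [8, 16] -> [1, 7, 8, 16]

Final sorted array: [1, 7, 8, 16]

The merge sort proceeds by recursively splitting the array and merging sorted halves.
After all merges, the sorted array is [1, 7, 8, 16].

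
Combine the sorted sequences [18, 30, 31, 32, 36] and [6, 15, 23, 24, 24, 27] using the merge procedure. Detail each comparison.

Merging process:

Compare 18 vs 6: take 6 from right. Merged: [6]
Compare 18 vs 15: take 15 from right. Merged: [6, 15]
Compare 18 vs 23: take 18 from left. Merged: [6, 15, 18]
Compare 30 vs 23: take 23 from right. Merged: [6, 15, 18, 23]
Compare 30 vs 24: take 24 from right. Merged: [6, 15, 18, 23, 24]
Compare 30 vs 24: take 24 from right. Merged: [6, 15, 18, 23, 24, 24]
Compare 30 vs 27: take 27 from right. Merged: [6, 15, 18, 23, 24, 24, 27]
Append remaining from left: [30, 31, 32, 36]. Merged: [6, 15, 18, 23, 24, 24, 27, 30, 31, 32, 36]

Final merged array: [6, 15, 18, 23, 24, 24, 27, 30, 31, 32, 36]
Total comparisons: 7

The merged array is [6, 15, 18, 23, 24, 24, 27, 30, 31, 32, 36], requiring 7 comparisons. The merge step runs in O(n) time where n is the total number of elements.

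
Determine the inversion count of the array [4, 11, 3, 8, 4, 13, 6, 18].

Finding inversions in [4, 11, 3, 8, 4, 13, 6, 18]:

(0, 2): arr[0]=4 > arr[2]=3
(1, 2): arr[1]=11 > arr[2]=3
(1, 3): arr[1]=11 > arr[3]=8
(1, 4): arr[1]=11 > arr[4]=4
(1, 6): arr[1]=11 > arr[6]=6
(3, 4): arr[3]=8 > arr[4]=4
(3, 6): arr[3]=8 > arr[6]=6
(5, 6): arr[5]=13 > arr[6]=6

Total inversions: 8

The array has 8 inversion(s): (0,2), (1,2), (1,3), (1,4), (1,6), (3,4), (3,6), (5,6). Each pair (i,j) satisfies i < j and arr[i] > arr[j].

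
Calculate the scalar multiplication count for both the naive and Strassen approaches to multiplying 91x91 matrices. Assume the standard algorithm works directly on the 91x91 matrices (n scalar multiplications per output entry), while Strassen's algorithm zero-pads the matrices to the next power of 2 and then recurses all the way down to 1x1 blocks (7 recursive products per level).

Matrix multiplication for 91x91 matrices:

Strassen's algorithm requires power-of-2 dimensions. Pad 91x91 to 128x128 (next power of 2).

Standard algorithm: 91^3 = 753571 multiplications
Strassen's algorithm: 7^(log2(128)) = 7^7 = 823543 multiplications
Difference: 753571 - 823543 = -69972 (Strassen uses MORE here due to padding overhead — for small or just-over-power-of-2 n, padding can outweigh the per-level savings)

Standard: 753571 multiplications (91^3). Strassen: 823543 multiplications (7^7, after padding to 128x128). Strassen reduces 8 recursive multiplications to 7 at each level.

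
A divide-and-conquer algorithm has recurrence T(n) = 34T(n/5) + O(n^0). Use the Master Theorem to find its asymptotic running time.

Master Theorem for T(n) = 34T(n/5) + O(n^0):

a = 34, b = 5, c = 0
log_b(a) = log_5(34) = 2.1911

Case 1: c = 0 < log_5(34) = 2.1911
T(n) = O(n^(log_5 34))

For T(n) = 34T(n/5) + O(n^0): log_5(34) = 2.1911. This is Case 1 of the Master Theorem (c < log_b(a), work dominated by leaves), giving O(n^(log_5 34)).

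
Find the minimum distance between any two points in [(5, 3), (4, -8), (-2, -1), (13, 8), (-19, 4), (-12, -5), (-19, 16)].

Computing all pairwise distances among 7 points:

d((5, 3), (4, -8)) = 11.0454
d((5, 3), (-2, -1)) = 8.0623 <-- minimum
d((5, 3), (13, 8)) = 9.434
d((5, 3), (-19, 4)) = 24.0208
d((5, 3), (-12, -5)) = 18.7883
d((5, 3), (-19, 16)) = 27.2947
d((4, -8), (-2, -1)) = 9.2195
d((4, -8), (13, 8)) = 18.3576
d((4, -8), (-19, 4)) = 25.9422
d((4, -8), (-12, -5)) = 16.2788
d((4, -8), (-19, 16)) = 33.2415
d((-2, -1), (13, 8)) = 17.4929
d((-2, -1), (-19, 4)) = 17.72
d((-2, -1), (-12, -5)) = 10.7703
d((-2, -1), (-19, 16)) = 24.0416
d((13, 8), (-19, 4)) = 32.249
d((13, 8), (-12, -5)) = 28.178
d((13, 8), (-19, 16)) = 32.9848
d((-19, 4), (-12, -5)) = 11.4018
d((-19, 4), (-19, 16)) = 12.0
d((-12, -5), (-19, 16)) = 22.1359

Closest pair: (5, 3) and (-2, -1) with distance 8.0623

The closest pair is (5, 3) and (-2, -1) with Euclidean distance 8.0623. For 7 points, brute-force pairwise comparison is shown above. For large n, the divide-and-conquer algorithm (sort by x, recurse on halves, check the dividing strip) achieves O(n log n).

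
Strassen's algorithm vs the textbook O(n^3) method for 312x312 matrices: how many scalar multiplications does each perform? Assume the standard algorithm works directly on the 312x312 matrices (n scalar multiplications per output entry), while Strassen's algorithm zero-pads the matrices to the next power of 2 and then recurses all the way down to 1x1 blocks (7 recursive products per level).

Matrix multiplication for 312x312 matrices:

Strassen's algorithm requires power-of-2 dimensions. Pad 312x312 to 512x512 (next power of 2).

Standard algorithm: 312^3 = 30371328 multiplications
Strassen's algorithm: 7^(log2(512)) = 7^9 = 40353607 multiplications
Difference: 30371328 - 40353607 = -9982279 (Strassen uses MORE here due to padding overhead — for small or just-over-power-of-2 n, padding can outweigh the per-level savings)

Standard: 30371328 multiplications (312^3). Strassen: 40353607 multiplications (7^9, after padding to 512x512). Strassen reduces 8 recursive multiplications to 7 at each level.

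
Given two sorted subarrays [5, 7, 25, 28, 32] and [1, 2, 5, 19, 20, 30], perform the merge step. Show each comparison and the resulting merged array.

Merging process:

Compare 5 vs 1: take 1 from right. Merged: [1]
Compare 5 vs 2: take 2 from right. Merged: [1, 2]
Compare 5 vs 5: take 5 from left. Merged: [1, 2, 5]
Compare 7 vs 5: take 5 from right. Merged: [1, 2, 5, 5]
Compare 7 vs 19: take 7 from left. Merged: [1, 2, 5, 5, 7]
Compare 25 vs 19: take 19 from right. Merged: [1, 2, 5, 5, 7, 19]
Compare 25 vs 20: take 20 from right. Merged: [1, 2, 5, 5, 7, 19, 20]
Compare 25 vs 30: take 25 from left. Merged: [1, 2, 5, 5, 7, 19, 20, 25]
Compare 28 vs 30: take 28 from left. Merged: [1, 2, 5, 5, 7, 19, 20, 25, 28]
Compare 32 vs 30: take 30 from right. Merged: [1, 2, 5, 5, 7, 19, 20, 25, 28, 30]
Append remaining from left: [32]. Merged: [1, 2, 5, 5, 7, 19, 20, 25, 28, 30, 32]

Final merged array: [1, 2, 5, 5, 7, 19, 20, 25, 28, 30, 32]
Total comparisons: 10

The merged array is [1, 2, 5, 5, 7, 19, 20, 25, 28, 30, 32], requiring 10 comparisons. The merge step runs in O(n) time where n is the total number of elements.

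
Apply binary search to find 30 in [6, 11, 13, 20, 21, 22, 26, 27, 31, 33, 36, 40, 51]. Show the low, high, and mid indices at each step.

Binary search for 30 in [6, 11, 13, 20, 21, 22, 26, 27, 31, 33, 36, 40, 51]:

lo=0, hi=12, mid=6, arr[mid]=26 -> 26 < 30, search right half
lo=7, hi=12, mid=9, arr[mid]=33 -> 33 > 30, search left half
lo=7, hi=8, mid=7, arr[mid]=27 -> 27 < 30, search right half
lo=8, hi=8, mid=8, arr[mid]=31 -> 31 > 30, search left half
lo=8 > hi=7, target 30 not found

Binary search determines that 30 is not in the array after 4 comparisons. The search space was exhausted without finding the target.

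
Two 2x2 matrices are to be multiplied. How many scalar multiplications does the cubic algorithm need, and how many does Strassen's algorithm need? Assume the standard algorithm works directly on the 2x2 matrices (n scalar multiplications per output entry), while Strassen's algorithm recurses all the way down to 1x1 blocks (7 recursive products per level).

Matrix multiplication for 2x2 matrices:

Standard algorithm: 2^3 = 8 multiplications
Strassen's algorithm: 7^(log2(2)) = 7^1 = 7 multiplications
Savings: 8 - 7 = 1 multiplications

Standard: 8 multiplications (2^3). Strassen: 7 multiplications (7^1). Strassen reduces 8 recursive multiplications to 7 at each level.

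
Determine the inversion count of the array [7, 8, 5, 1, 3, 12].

Finding inversions in [7, 8, 5, 1, 3, 12]:

(0, 2): arr[0]=7 > arr[2]=5
(0, 3): arr[0]=7 > arr[3]=1
(0, 4): arr[0]=7 > arr[4]=3
(1, 2): arr[1]=8 > arr[2]=5
(1, 3): arr[1]=8 > arr[3]=1
(1, 4): arr[1]=8 > arr[4]=3
(2, 3): arr[2]=5 > arr[3]=1
(2, 4): arr[2]=5 > arr[4]=3

Total inversions: 8

The array has 8 inversion(s): (0,2), (0,3), (0,4), (1,2), (1,3), (1,4), (2,3), (2,4). Each pair (i,j) satisfies i < j and arr[i] > arr[j].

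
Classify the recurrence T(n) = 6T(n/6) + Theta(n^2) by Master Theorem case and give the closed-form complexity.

Master Theorem for T(n) = 6T(n/6) + O(n^2):

a = 6, b = 6, c = 2
log_b(a) = log_6(6) = 1.0000

Case 3: c = 2 > log_6(6) = 1.0000
T(n) = O(n^2) = O(n^2)

For T(n) = 6T(n/6) + O(n^2): log_6(6) = 1.0000. This is Case 3 of the Master Theorem (c > log_b(a), work dominated by root), giving O(n^2).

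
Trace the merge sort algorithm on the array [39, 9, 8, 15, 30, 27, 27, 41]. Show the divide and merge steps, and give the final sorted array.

Merge sort trace:

Split: [39, 9, 8, 15, 30, 27, 27, 41] -> [39, 9, 8, 15] and [30, 27, 27, 41]
  Split: [39, 9, 8, 15] -> [39, 9] and [8, 15]
    Split: [39, 9] -> [39] and [9]
    Merge: [39] + [9] -> [9, 39]
    Split: [8, 15] -> [8] and [15]
    Merge: [8] + [15] -> [8, 15]
  Merge: [9, 39] + [8, 15] -> [8, 9, 15, 39]
  Split: [30, 27, 27, 41] -> [30, 27] and [27, 41]
    Split: [30, 27] -> [30] and [27]
    Merge: [30] + [27] -> [27, 30]
    Split: [27, 41] -> [27] and [41]
    Merge: [27] + [41] -> [27, 41]
  Merge: [27, 30] + [27, 41] -> [27, 27, 30, 41]
Merge: [8, 9, 15, 39] + [27, 27, 30, 41] -> [8, 9, 15, 27, 27, 30, 39, 41]

Final sorted array: [8, 9, 15, 27, 27, 30, 39, 41]

The merge sort proceeds by recursively splitting the array and merging sorted halves.
After all merges, the sorted array is [8, 9, 15, 27, 27, 30, 39, 41].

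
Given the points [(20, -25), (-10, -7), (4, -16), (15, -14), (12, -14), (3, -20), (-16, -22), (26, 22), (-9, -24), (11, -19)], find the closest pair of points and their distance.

Computing all pairwise distances among 10 points:

d((20, -25), (-10, -7)) = 34.9857
d((20, -25), (4, -16)) = 18.3576
d((20, -25), (15, -14)) = 12.083
d((20, -25), (12, -14)) = 13.6015
d((20, -25), (3, -20)) = 17.72
d((20, -25), (-16, -22)) = 36.1248
d((20, -25), (26, 22)) = 47.3814
d((20, -25), (-9, -24)) = 29.0172
d((20, -25), (11, -19)) = 10.8167
d((-10, -7), (4, -16)) = 16.6433
d((-10, -7), (15, -14)) = 25.9615
d((-10, -7), (12, -14)) = 23.0868
d((-10, -7), (3, -20)) = 18.3848
d((-10, -7), (-16, -22)) = 16.1555
d((-10, -7), (26, 22)) = 46.2277
d((-10, -7), (-9, -24)) = 17.0294
d((-10, -7), (11, -19)) = 24.1868
d((4, -16), (15, -14)) = 11.1803
d((4, -16), (12, -14)) = 8.2462
d((4, -16), (3, -20)) = 4.1231
d((4, -16), (-16, -22)) = 20.8806
d((4, -16), (26, 22)) = 43.909
d((4, -16), (-9, -24)) = 15.2643
d((4, -16), (11, -19)) = 7.6158
d((15, -14), (12, -14)) = 3.0 <-- minimum
d((15, -14), (3, -20)) = 13.4164
d((15, -14), (-16, -22)) = 32.0156
d((15, -14), (26, 22)) = 37.6431
d((15, -14), (-9, -24)) = 26.0
d((15, -14), (11, -19)) = 6.4031
d((12, -14), (3, -20)) = 10.8167
d((12, -14), (-16, -22)) = 29.1204
d((12, -14), (26, 22)) = 38.6264
d((12, -14), (-9, -24)) = 23.2594
d((12, -14), (11, -19)) = 5.099
d((3, -20), (-16, -22)) = 19.105
d((3, -20), (26, 22)) = 47.8853
d((3, -20), (-9, -24)) = 12.6491
d((3, -20), (11, -19)) = 8.0623
d((-16, -22), (26, 22)) = 60.8276
d((-16, -22), (-9, -24)) = 7.2801
d((-16, -22), (11, -19)) = 27.1662
d((26, 22), (-9, -24)) = 57.8014
d((26, 22), (11, -19)) = 43.6578
d((-9, -24), (11, -19)) = 20.6155

Closest pair: (15, -14) and (12, -14) with distance 3.0

The closest pair is (15, -14) and (12, -14) with Euclidean distance 3.0. For 10 points, brute-force pairwise comparison is shown above. For large n, the divide-and-conquer algorithm (sort by x, recurse on halves, check the dividing strip) achieves O(n log n).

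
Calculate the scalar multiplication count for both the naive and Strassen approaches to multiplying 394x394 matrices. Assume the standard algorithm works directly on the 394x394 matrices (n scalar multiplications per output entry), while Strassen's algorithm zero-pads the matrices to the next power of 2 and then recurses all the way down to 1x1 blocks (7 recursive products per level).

Matrix multiplication for 394x394 matrices:

Strassen's algorithm requires power-of-2 dimensions. Pad 394x394 to 512x512 (next power of 2).

Standard algorithm: 394^3 = 61162984 multiplications
Strassen's algorithm: 7^(log2(512)) = 7^9 = 40353607 multiplications
Savings: 61162984 - 40353607 = 20809377 multiplications

Standard: 61162984 multiplications (394^3). Strassen: 40353607 multiplications (7^9, after padding to 512x512). Strassen reduces 8 recursive multiplications to 7 at each level.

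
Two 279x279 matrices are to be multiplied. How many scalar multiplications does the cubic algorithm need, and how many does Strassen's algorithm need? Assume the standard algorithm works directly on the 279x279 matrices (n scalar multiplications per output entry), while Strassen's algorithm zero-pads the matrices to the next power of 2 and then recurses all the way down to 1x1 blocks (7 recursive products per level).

Matrix multiplication for 279x279 matrices:

Strassen's algorithm requires power-of-2 dimensions. Pad 279x279 to 512x512 (next power of 2).

Standard algorithm: 279^3 = 21717639 multiplications
Strassen's algorithm: 7^(log2(512)) = 7^9 = 40353607 multiplications
Difference: 21717639 - 40353607 = -18635968 (Strassen uses MORE here due to padding overhead — for small or just-over-power-of-2 n, padding can outweigh the per-level savings)

Standard: 21717639 multiplications (279^3). Strassen: 40353607 multiplications (7^9, after padding to 512x512). Strassen reduces 8 recursive multiplications to 7 at each level.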